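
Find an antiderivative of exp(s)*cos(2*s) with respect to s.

Let I denote the integral. Integrate by parts with u = cos(2*s), dv = exp(s) ds, so v = exp(s): I = exp(s)*cos(2*s) + 2·∫ exp(s)*sin(2*s) ds.
Apply parts again with u = sin(2*s), dv = exp(s) ds: ∫ exp(s)*sin(2*s) ds = exp(s)*sin(2*s) − 2·I. Substituting back brings back I: I = 2*exp(s)*sin(2*s) + exp(s)*cos(2*s) − 4·I.
Solving for I: (1 + 4)·I equals the remaining terms, so I = (1/5)·(2*exp(s)*sin(2*s) + exp(s)*cos(2*s)).

2*exp(s)*sin(2*s)/5 + exp(s)*cos(2*s)/5 + C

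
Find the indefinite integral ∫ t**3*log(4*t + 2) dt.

Use integration by parts with u = log(4*t + 2), dv = t**3 dt.
Then du = 4/(4*t + 2) dt and v = t**4/4.

t**4*log(4*t + 2)/4 - t**4/16 + t**3/24 - t**2/32 + t/32 - log(2*t + 1)/64 + C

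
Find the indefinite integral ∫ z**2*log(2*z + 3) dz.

z**3*log(2*z + 3)/3 - z**3/9 + z**2/4 - 3*z/4 + 9*log(2*z + 3)/8 + C

Use integration by parts with u = log(2*z + 3), dv = z**2 dz.
Then du = 2/(2*z + 3) dz and v = z**3/3.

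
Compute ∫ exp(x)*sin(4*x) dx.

exp(x)*sin(4*x)/17 - 4*exp(x)*cos(4*x)/17 + C

Let I denote the integral. Integrate by parts with u = sin(4*x), dv = exp(x) dx, so v = exp(x): I = exp(x)*sin(4*x) − 4·∫ exp(x)*cos(4*x) dx.
Apply parts again with u = cos(4*x), dv = exp(x) dx: ∫ exp(x)*cos(4*x) dx = exp(x)*cos(4*x) + 4·I. Substituting back brings back I: I = exp(x)*sin(4*x) - 4*exp(x)*cos(4*x) − 16·I.
Solving for I: (1 + 16)·I equals the remaining terms, so I = (1/17)·(exp(x)*sin(4*x) - 4*exp(x)*cos(4*x)).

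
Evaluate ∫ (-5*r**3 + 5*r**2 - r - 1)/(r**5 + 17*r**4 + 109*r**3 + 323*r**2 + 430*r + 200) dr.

5*log(r + 1)/24 - 61*log(r + 2)/18 + 403*log(r + 4)/6 - 4607*log(r + 5)/72 + 377/(6*r + 30) + C

Factor the denominator: (r + 1)*(r + 2)*(r + 4)*(r + 5)**2.
Partial-fraction decomposition: -4607/(72*(r + 5)) - 377/(6*(r + 5)**2) + 403/(6*(r + 4)) - 61/(18*(r + 2)) + 5/(24*(r + 1)).
Integrate each term; A/(r−a) gives A·log|r−a|; A/(r−a)² gives −A/(r−a).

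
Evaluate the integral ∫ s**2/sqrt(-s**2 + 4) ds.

-s*sqrt(-s**2 + 4)/2 + 2*asin(s/2) + C

Substitute s = 2·sin(θ), so ds = 2·cos(θ) dθ and the radical becomes sqrt(-s**2 + 4) = 2·cos(θ) by the Pythagorean identity.
Integrate the resulting trig expression in θ, then back-substitute θ = asin(s/2), sin(θ) = s/2, cos(θ) = sqrt(-s**2 + 4)/2 (absorbing any constant into C).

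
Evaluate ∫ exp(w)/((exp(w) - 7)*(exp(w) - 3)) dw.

log(exp(w) - 7)/4 - log(exp(w) - 3)/4 + C

Let u = e^w, du = e^w dw.
The integral becomes ∫ du/((u-3)(u-7)); decompose into partial fractions.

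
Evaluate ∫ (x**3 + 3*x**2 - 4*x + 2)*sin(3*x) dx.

-x**3*cos(3*x)/3 + x**2*sin(3*x)/3 - x**2*cos(3*x) + 2*x*sin(3*x)/3 + 14*x*cos(3*x)/9 - 14*sin(3*x)/27 - 4*cos(3*x)/9 + C

Use integration by parts with u = x**3 + 3*x**2 - 4*x + 2, dv = sin(3*x) dx, so v = -cos(3*x)/3.
Apply parts 3 times (tabular method): alternate signs, differentiate u down to 0, integrate dv up.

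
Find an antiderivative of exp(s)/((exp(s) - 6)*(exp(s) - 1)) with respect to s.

log(exp(s) - 6)/5 - log(exp(s) - 1)/5 + C

Let u = e^s, du = e^s ds.
The integral becomes ∫ du/((u-6)(u-1)); decompose into partial fractions.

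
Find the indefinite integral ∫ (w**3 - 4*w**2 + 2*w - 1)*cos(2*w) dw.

w**3*sin(2*w)/2 - 2*w**2*sin(2*w) + 3*w**2*cos(2*w)/4 + w*sin(2*w)/4 - 2*w*cos(2*w) + sin(2*w)/2 + cos(2*w)/8 + C

Use integration by parts with u = w**3 - 4*w**2 + 2*w - 1, dv = cos(2*w) dw, so v = sin(2*w)/2.
Apply parts 3 times (tabular method): alternate signs, differentiate u down to 0, integrate dv up.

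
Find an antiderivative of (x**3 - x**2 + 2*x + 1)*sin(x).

Use integration by parts with u = x**3 - x**2 + 2*x + 1, dv = sin(x) dx, so v = -cos(x).
Apply parts 3 times (tabular method): alternate signs, differentiate u down to 0, integrate dv up.

-x**3*cos(x) + 3*x**2*sin(x) + x**2*cos(x) - 2*x*sin(x) + 4*x*cos(x) - 4*sin(x) - 3*cos(x) + C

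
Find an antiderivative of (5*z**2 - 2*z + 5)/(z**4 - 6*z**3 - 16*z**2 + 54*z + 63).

Factor the denominator: (z - 7)*(z - 3)*(z + 1)*(z + 3).
Partial-fraction decomposition: -7/(15*(z + 3)) + 3/(16*(z + 1)) - 11/(24*(z - 3)) + 59/(80*(z - 7)).
Integrate each term: A/(z−a) contributes A·log|z−a|.

59*log(z - 7)/80 - 11*log(z - 3)/24 + 3*log(z + 1)/16 - 7*log(z + 3)/15 + C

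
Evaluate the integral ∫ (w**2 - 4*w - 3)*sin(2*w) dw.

-w**2*cos(2*w)/2 + w*sin(2*w)/2 + 2*w*cos(2*w) - sin(2*w) + 7*cos(2*w)/4 + C

Use integration by parts with u = w**2 - 4*w - 3, dv = sin(2*w) dw, so v = -cos(2*w)/2.
Apply parts 2 times (tabular method): alternate signs, differentiate u down to 0, integrate dv up.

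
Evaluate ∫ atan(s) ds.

s*atan(s) - log(s**2 + 1)/2 + C

Use integration by parts with u = arctan(s), dv = ds.
Then du = 1/(s**2 + 1) ds.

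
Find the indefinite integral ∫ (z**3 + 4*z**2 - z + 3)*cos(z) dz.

z**3*sin(z) + 4*z**2*sin(z) + 3*z**2*cos(z) - 7*z*sin(z) + 8*z*cos(z) - 5*sin(z) - 7*cos(z) + C

Use integration by parts with u = z**3 + 4*z**2 - z + 3, dv = cos(z) dz, so v = sin(z).
Apply parts 3 times (tabular method): alternate signs, differentiate u down to 0, integrate dv up.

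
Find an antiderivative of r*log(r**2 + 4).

Let u = r**2 + 4, so du = (2*r) dr.
The integral becomes (1/2)·∫ log(u) du; integrate by parts with u′=log(u), dv′=du.

r**2*log(r**2 + 4)/2 - r**2/2 + 2*log(r**2 + 4) + C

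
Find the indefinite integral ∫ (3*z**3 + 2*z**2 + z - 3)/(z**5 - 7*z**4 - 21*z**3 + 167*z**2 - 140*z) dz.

Factor the denominator: z*(z - 7)*(z - 4)*(z - 1)*(z + 5).
Partial-fraction decomposition: -37/(360*(z + 5)) + 1/(36*(z - 1)) - 25/(36*(z - 4)) + 377/(504*(z - 7)) + 3/(140*z).
Integrate each term: A/(z−a) contributes A·log|z−a|.

3*log(z)/140 + 377*log(z - 7)/504 - 25*log(z - 4)/36 + log(z - 1)/36 - 37*log(z + 5)/360 + C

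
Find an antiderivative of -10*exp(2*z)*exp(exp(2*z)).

-5*exp(exp(2*z)) + C

Let u = exp(2*z), so du = (2*exp(2*z)) dz.
Rewriting, the integral becomes -5·∫ e^u du = -5·e^u.
Substituting back, u = exp(2*z).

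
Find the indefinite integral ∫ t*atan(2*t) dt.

Use integration by parts with u = arctan(2*t), dv = t dt.
Then du = 2/(4*t**2 + 1) dt.

t**2*atan(2*t)/2 - t/4 + atan(2*t)/8 + C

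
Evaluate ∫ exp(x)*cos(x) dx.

Let I denote the integral. Integrate by parts with u = cos(x), dv = exp(x) dx, so v = exp(x): I = exp(x)*cos(x) + ∫ exp(x)*sin(x) dx.
Apply parts again with u = sin(x), dv = exp(x) dx: ∫ exp(x)*sin(x) dx = exp(x)*sin(x) − I. Substituting back brings back I: I = exp(x)*sin(x) + exp(x)*cos(x) − I.
Solving for I: (1 + 1)·I equals the remaining terms, so I = (1/2)·(exp(x)*sin(x) + exp(x)*cos(x)).

exp(x)*sin(x)/2 + exp(x)*cos(x)/2 + C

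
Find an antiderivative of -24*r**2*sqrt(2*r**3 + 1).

-8*(2*r**3 + 1)**(3/2)/3 + C

Let u = 2*r**3 + 1, so du = (6*r**2) dr.
Rewriting, the integral becomes -4·∫ √u du = -4·(2/3)u^(3/2).
Substituting back, u = 2*r**3 + 1.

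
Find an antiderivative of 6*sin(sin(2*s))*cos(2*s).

Let u = sin(2*s), so du = (2*cos(2*s)) ds.
Rewriting, the integral becomes 3·∫ sin(u) du = 3·-cos(u).
Substituting back, u = sin(2*s).

-3*cos(sin(2*s)) + C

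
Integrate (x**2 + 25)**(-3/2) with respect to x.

Substitute x = 5·tan(θ), so dx = 5·sec(θ)^2 dθ and the radical becomes sqrt(x**2 + 25) = 5·sec(θ) by the Pythagorean identity.
Integrate the resulting trig expression in θ, then back-substitute tan(θ) = x/5, sec(θ) = sqrt(x**2 + 25)/5 (absorbing any constant into C).

x/(25*sqrt(x**2 + 25)) + C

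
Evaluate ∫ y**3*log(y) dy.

Use integration by parts with u = log(y), dv = y**3 dy.
Then du = 1/y dy and v = y**4/4.

y**4*log(y)/4 - y**4/16 + C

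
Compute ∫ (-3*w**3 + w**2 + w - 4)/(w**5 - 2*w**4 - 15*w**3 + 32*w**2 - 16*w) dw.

-11*log(w - 4)/18 + log(w - 1)/9 + log(w**2 + 4*w)/4 - 1/(3*w - 3) + C

Factor the denominator: w*(w - 4)*(w - 1)**2*(w + 4).
Partial-fraction decomposition: 1/(4*(w + 4)) + 1/(9*(w - 1)) + 1/(3*(w - 1)**2) - 11/(18*(w - 4)) + 1/(4*w).
Integrate each term; A/(w−a) gives A·log|w−a|; A/(w−a)² gives −A/(w−a).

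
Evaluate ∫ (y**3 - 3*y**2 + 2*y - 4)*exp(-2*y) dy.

Use integration by parts with u = y**3 - 3*y**2 + 2*y - 4, dv = exp(-2*y) dy, so v = -exp(-2*y)/2.
Apply parts 3 times (tabular method): alternate signs, differentiate u down to 0, integrate dv up.

(-4*y**3 + 6*y**2 - 2*y + 15)*exp(-2*y)/8 + C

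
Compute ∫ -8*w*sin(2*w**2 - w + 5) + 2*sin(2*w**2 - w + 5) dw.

Let u = 2*w**2 - w + 5, so du = (4*w - 1) dw.
Rewriting, the integral becomes -2·∫ sin(u) du = -2·-cos(u).
Substituting back, u = 2*w**2 - w + 5.

2*cos(2*w**2 - w + 5) + C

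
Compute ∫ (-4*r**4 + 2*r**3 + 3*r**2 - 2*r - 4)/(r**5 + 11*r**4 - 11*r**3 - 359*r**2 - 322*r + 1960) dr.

Factor the denominator: (r - 5)*(r - 2)*(r + 4)*(r + 7)**2.
Partial-fraction decomposition: -14041/(11664*(r + 7)) + 10133/(324*(r + 7)**2) - 550/(243*(r + 4)) + 22/(729*(r - 2)) - 2189/(3888*(r - 5)).
Integrate each term; A/(r−a) gives A·log|r−a|; A/(r−a)² gives −A/(r−a).

-2189*log(r - 5)/3888 + 22*log(r - 2)/729 - 550*log(r + 4)/243 - 14041*log(r + 7)/11664 - 10133/(324*r + 2268) + C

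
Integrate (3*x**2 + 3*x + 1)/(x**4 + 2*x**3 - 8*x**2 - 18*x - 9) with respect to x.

Factor the denominator: (x - 3)*(x + 1)**2*(x + 3).
Partial-fraction decomposition: -19/(24*(x + 3)) + 13/(32*(x + 1)) - 1/(8*(x + 1)**2) + 37/(96*(x - 3)).
Integrate each term; A/(x−a) gives A·log|x−a|; A/(x−a)² gives −A/(x−a).

37*log(x - 3)/96 + 13*log(x + 1)/32 - 19*log(x + 3)/24 + 1/(8*x + 8) + C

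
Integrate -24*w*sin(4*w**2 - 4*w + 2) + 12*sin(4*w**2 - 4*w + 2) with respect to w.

3*cos(4*w**2 - 4*w + 2) + C

Let u = 4*w**2 - 4*w + 2, so du = (8*w - 4) dw.
Rewriting, the integral becomes -3·∫ sin(u) du = -3·-cos(u).
Substituting back, u = 4*w**2 - 4*w + 2.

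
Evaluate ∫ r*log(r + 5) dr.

r**2*log(r + 5)/2 - r**2/4 + 5*r/2 - 25*log(r + 5)/2 + C

Use integration by parts with u = log(r + 5), dv = r dr.
Then du = 1/(r + 5) dr and v = r**2/2.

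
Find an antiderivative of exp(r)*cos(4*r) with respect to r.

4*exp(r)*sin(4*r)/17 + exp(r)*cos(4*r)/17 + C

Let I denote the integral. Integrate by parts with u = cos(4*r), dv = exp(r) dr, so v = exp(r): I = exp(r)*cos(4*r) + 4·∫ exp(r)*sin(4*r) dr.
Apply parts again with u = sin(4*r), dv = exp(r) dr: ∫ exp(r)*sin(4*r) dr = exp(r)*sin(4*r) − 4·I. Substituting back brings back I: I = 4*exp(r)*sin(4*r) + exp(r)*cos(4*r) − 16·I.
Solving for I: (1 + 16)·I equals the remaining terms, so I = (1/17)·(4*exp(r)*sin(4*r) + exp(r)*cos(4*r)).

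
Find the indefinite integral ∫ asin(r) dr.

r*asin(r) + sqrt(-r**2 + 1) + C

Use integration by parts with u = arcsin(r), dv = dr.
Then du = 1/sqrt(-r**2 + 1) dr.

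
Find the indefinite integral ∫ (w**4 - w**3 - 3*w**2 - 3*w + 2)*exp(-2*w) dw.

(-4*w**4 - 4*w**3 + 6*w**2 + 18*w + 1)*exp(-2*w)/8 + C

Use integration by parts with u = w**4 - w**3 - 3*w**2 - 3*w + 2, dv = exp(-2*w) dw, so v = -exp(-2*w)/2.
Apply parts 4 times (tabular method): alternate signs, differentiate u down to 0, integrate dv up.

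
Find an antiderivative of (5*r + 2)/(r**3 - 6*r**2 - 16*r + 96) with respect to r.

8*log(r - 6)/5 - 11*log(r - 4)/8 - 9*log(r + 4)/40 + C

Factor the denominator: (r - 6)*(r - 4)*(r + 4).
Partial-fraction decomposition: -9/(40*(r + 4)) - 11/(8*(r - 4)) + 8/(5*(r - 6)).
Integrate each term: A/(r−a) contributes A·log|r−a|.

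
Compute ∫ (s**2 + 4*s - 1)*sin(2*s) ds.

-s**2*cos(2*s)/2 + s*sin(2*s)/2 - 2*s*cos(2*s) + sin(2*s) + 3*cos(2*s)/4 + C

Use integration by parts with u = s**2 + 4*s - 1, dv = sin(2*s) ds, so v = -cos(2*s)/2.
Apply parts 2 times (tabular method): alternate signs, differentiate u down to 0, integrate dv up.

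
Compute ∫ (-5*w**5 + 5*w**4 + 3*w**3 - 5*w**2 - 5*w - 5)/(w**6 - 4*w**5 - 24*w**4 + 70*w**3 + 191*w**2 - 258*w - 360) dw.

-1535*log(w - 5)/144 + 3753*log(w - 4)/490 - 91*log(w - 2)/450 - log(w + 1)/180 - 35117*log(w + 3)/19600 - 94/(35*w + 105) + C

Factor the denominator: (w - 5)*(w - 4)*(w - 2)*(w + 1)*(w + 3)**2.
Partial-fraction decomposition: -35117/(19600*(w + 3)) + 94/(35*(w + 3)**2) - 1/(180*(w + 1)) - 91/(450*(w - 2)) + 3753/(490*(w - 4)) - 1535/(144*(w - 5)).
Integrate each term; A/(w−a) gives A·log|w−a|; A/(w−a)² gives −A/(w−a).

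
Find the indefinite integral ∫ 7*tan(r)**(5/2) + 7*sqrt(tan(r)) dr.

Let u = tan(r), so du = (tan(r)**2 + 1) dr.
Rewriting, the integral becomes 7·∫ √u du = 7·(2/3)u^(3/2).
Substituting back, u = tan(r).

14*tan(r)**(3/2)/3 + C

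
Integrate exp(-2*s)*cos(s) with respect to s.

Let I denote the integral. Integrate by parts with u = cos(s), dv = exp(-2*s) ds, so v = -exp(-2*s)/2: I = -exp(-2*s)*cos(s)/2 − (1/2)·∫ exp(-2*s)*sin(s) ds.
Apply parts again with u = sin(s), dv = exp(-2*s) ds: ∫ exp(-2*s)*sin(s) ds = -exp(-2*s)*sin(s)/2 + (1/2)·I. Substituting back brings back I: I = exp(-2*s)*sin(s)/4 - exp(-2*s)*cos(s)/2 − (1/4)·I.
Solving for I: (1 + 1/4)·I equals the remaining terms, so I = (4/5)·(exp(-2*s)*sin(s)/4 - exp(-2*s)*cos(s)/2).

exp(-2*s)*sin(s)/5 - 2*exp(-2*s)*cos(s)/5 + C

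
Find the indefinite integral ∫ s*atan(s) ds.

s**2*atan(s)/2 - s/2 + atan(s)/2 + C

Use integration by parts with u = arctan(s), dv = s ds.
Then du = 1/(s**2 + 1) ds.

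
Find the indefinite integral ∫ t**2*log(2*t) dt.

t**3*(log(t) + log(2))/3 - t**3/9 + C

Use integration by parts with u = log(2*t), dv = t**2 dt.
Then du = 1/t dt and v = t**3/3.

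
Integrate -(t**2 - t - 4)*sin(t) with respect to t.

Use integration by parts with u = t**2 - t - 4, dv = -sin(t) dt, so v = cos(t).
Apply parts 2 times (tabular method): alternate signs, differentiate u down to 0, integrate dv up.

t**2*cos(t) - 2*t*sin(t) - t*cos(t) + sin(t) - 6*cos(t) + C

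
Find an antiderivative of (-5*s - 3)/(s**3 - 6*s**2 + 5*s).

-3*log(s)/5 - 7*log(s - 5)/5 + 2*log(s - 1) + C

Factor the denominator: s*(s - 5)*(s - 1).
Partial-fraction decomposition: 2/(s - 1) - 7/(5*(s - 5)) - 3/(5*s).
Integrate each term: A/(s−a) contributes A·log|s−a|.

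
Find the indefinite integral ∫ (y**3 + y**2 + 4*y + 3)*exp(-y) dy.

Use integration by parts with u = y**3 + y**2 + 4*y + 3, dv = exp(-y) dy, so v = -exp(-y).
Apply parts 3 times (tabular method): alternate signs, differentiate u down to 0, integrate dv up.

(-y**3 - 4*y**2 - 12*y - 15)*exp(-y) + C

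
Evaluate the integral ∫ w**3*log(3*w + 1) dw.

w**4*log(3*w + 1)/4 - w**4/16 + w**3/36 - w**2/72 + w/108 - log(3*w + 1)/324 + C

Use integration by parts with u = log(3*w + 1), dv = w**3 dw.
Then du = 3/(3*w + 1) dw and v = w**4/4.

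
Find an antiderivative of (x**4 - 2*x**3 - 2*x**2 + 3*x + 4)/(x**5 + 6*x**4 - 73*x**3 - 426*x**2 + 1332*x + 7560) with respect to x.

Factor the denominator: (x - 6)**2*(x + 5)*(x + 6)*(x + 7).
Partial-fraction decomposition: 1486/(169*(x + 7)) - 821/(72*(x + 6)) + 37/(11*(x + 5)) + 32959/(133848*(x - 6)) + 37/(78*(x - 6)**2).
Integrate each term; A/(x−a) gives A·log|x−a|; A/(x−a)² gives −A/(x−a).

32959*log(x - 6)/133848 + 37*log(x + 5)/11 - 821*log(x + 6)/72 + 1486*log(x + 7)/169 - 37/(78*x - 468) + C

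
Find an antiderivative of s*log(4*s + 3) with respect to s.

Use integration by parts with u = log(4*s + 3), dv = s ds.
Then du = 4/(4*s + 3) ds and v = s**2/2.

s**2*log(4*s + 3)/2 - s**2/4 + 3*s/8 - 9*log(4*s + 3)/32 + C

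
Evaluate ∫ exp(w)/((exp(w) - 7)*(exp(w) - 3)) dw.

log(exp(w) - 7)/4 - log(exp(w) - 3)/4 + C

Let u = e^w, du = e^w dw.
The integral becomes ∫ du/((u-3)(u-7)); decompose into partial fractions.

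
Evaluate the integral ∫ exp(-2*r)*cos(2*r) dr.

exp(-2*r)*sin(2*r)/4 - exp(-2*r)*cos(2*r)/4 + C

Let I denote the integral. Integrate by parts with u = cos(2*r), dv = exp(-2*r) dr, so v = -exp(-2*r)/2: I = -exp(-2*r)*cos(2*r)/2 − ∫ exp(-2*r)*sin(2*r) dr.
Apply parts again with u = sin(2*r), dv = exp(-2*r) dr: ∫ exp(-2*r)*sin(2*r) dr = -exp(-2*r)*sin(2*r)/2 + I. Substituting back brings back I: I = exp(-2*r)*sin(2*r)/2 - exp(-2*r)*cos(2*r)/2 − I.
Solving for I: (1 + 1)·I equals the remaining terms, so I = (1/2)·(exp(-2*r)*sin(2*r)/2 - exp(-2*r)*cos(2*r)/2).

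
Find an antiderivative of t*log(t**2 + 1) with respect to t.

Let u = t**2 + 1, so du = (2*t) dt.
The integral becomes (1/2)·∫ log(u) du; integrate by parts with u′=log(u), dv′=du.

t**2*log(t**2 + 1)/2 - t**2/2 + log(t**2 + 1)/2 + C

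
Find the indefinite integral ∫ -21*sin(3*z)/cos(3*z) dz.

7*log(cos(3*z)) + C

Let u = cos(3*z), so du = (-3*sin(3*z)) dz.
Rewriting, the integral becomes 7·∫ 1/u du = 7·log(u).
Substituting back, u = cos(3*z).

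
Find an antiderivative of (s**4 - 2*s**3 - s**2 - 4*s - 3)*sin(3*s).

Use integration by parts with u = s**4 - 2*s**3 - s**2 - 4*s - 3, dv = sin(3*s) ds, so v = -cos(3*s)/3.
Apply parts 4 times (tabular method): alternate signs, differentiate u down to 0, integrate dv up.

-s**4*cos(3*s)/3 + 4*s**3*sin(3*s)/9 + 2*s**3*cos(3*s)/3 - 2*s**2*sin(3*s)/3 + 7*s**2*cos(3*s)/9 - 14*s*sin(3*s)/27 + 8*s*cos(3*s)/9 - 8*sin(3*s)/27 + 67*cos(3*s)/81 + C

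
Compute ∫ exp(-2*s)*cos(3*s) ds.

Let I denote the integral. Integrate by parts with u = cos(3*s), dv = exp(-2*s) ds, so v = -exp(-2*s)/2: I = -exp(-2*s)*cos(3*s)/2 − (3/2)·∫ exp(-2*s)*sin(3*s) ds.
Apply parts again with u = sin(3*s), dv = exp(-2*s) ds: ∫ exp(-2*s)*sin(3*s) ds = -exp(-2*s)*sin(3*s)/2 + (3/2)·I. Substituting back brings back I: I = 3*exp(-2*s)*sin(3*s)/4 - exp(-2*s)*cos(3*s)/2 − (9/4)·I.
Solving for I: (1 + 9/4)·I equals the remaining terms, so I = (4/13)·(3*exp(-2*s)*sin(3*s)/4 - exp(-2*s)*cos(3*s)/2).

3*exp(-2*s)*sin(3*s)/13 - 2*exp(-2*s)*cos(3*s)/13 + C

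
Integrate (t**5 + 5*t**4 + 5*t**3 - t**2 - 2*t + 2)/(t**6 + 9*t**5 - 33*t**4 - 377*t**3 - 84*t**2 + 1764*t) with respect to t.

log(t)/882 + 7645*log(t - 6)/18252 - 73*log(t - 2)/1620 - 13*log(t + 3)/1080 + 3418771*log(t + 7)/5366088 + 3275/(1638*t + 11466) + C

Factor the denominator: t*(t - 6)*(t - 2)*(t + 3)*(t + 7)**2.
Partial-fraction decomposition: 3418771/(5366088*(t + 7)) - 3275/(1638*(t + 7)**2) - 13/(1080*(t + 3)) - 73/(1620*(t - 2)) + 7645/(18252*(t - 6)) + 1/(882*t).
Integrate each term; A/(t−a) gives A·log|t−a|; A/(t−a)² gives −A/(t−a).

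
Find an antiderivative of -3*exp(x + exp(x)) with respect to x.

Let u = exp(x), so du = (exp(x)) dx.
Rewriting, the integral becomes -3·∫ e^u du = -3·e^u.
Substituting back, u = exp(x).

-3*exp(exp(x)) + C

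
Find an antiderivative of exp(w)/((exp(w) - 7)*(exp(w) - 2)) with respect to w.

log(exp(w) - 7)/5 - log(exp(w) - 2)/5 + C

Let u = e^w, du = e^w dw.
The integral becomes ∫ du/((u-2)(u-7)); decompose into partial fractions.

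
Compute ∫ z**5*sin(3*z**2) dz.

-z**4*cos(3*z**2)/6 + z**2*sin(3*z**2)/9 + cos(3*z**2)/27 + C

Let u = z², du = 2z dz; rewrite as (1/2)∫ u^2·sin(3u) du.
Now integrate by parts 2 times.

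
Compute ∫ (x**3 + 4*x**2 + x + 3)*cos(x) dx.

x**3*sin(x) + 4*x**2*sin(x) + 3*x**2*cos(x) - 5*x*sin(x) + 8*x*cos(x) - 5*sin(x) - 5*cos(x) + C

Use integration by parts with u = x**3 + 4*x**2 + x + 3, dv = cos(x) dx, so v = sin(x).
Apply parts 3 times (tabular method): alternate signs, differentiate u down to 0, integrate dv up.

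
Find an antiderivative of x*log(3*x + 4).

x**2*log(3*x + 4)/2 - x**2/4 + 2*x/3 - 8*log(3*x + 4)/9 + C

Use integration by parts with u = log(3*x + 4), dv = x dx.
Then du = 3/(3*x + 4) dx and v = x**2/2.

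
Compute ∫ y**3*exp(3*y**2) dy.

(3*y**2 - 1)*exp(3*y**2)/18 + C

Let u = y², du = 2y dy; rewrite as (1/2)∫ u^1·exp(3u) du.
Now integrate by parts 1 time.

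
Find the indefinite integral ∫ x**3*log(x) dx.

x**4*log(x)/4 - x**4/16 + C

Use integration by parts with u = log(x), dv = x**3 dx.
Then du = 1/x dx and v = x**4/4.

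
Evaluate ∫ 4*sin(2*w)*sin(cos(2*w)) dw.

2*cos(cos(2*w)) + C

Let u = cos(2*w), so du = (-2*sin(2*w)) dw.
Rewriting, the integral becomes -2·∫ sin(u) du = -2·-cos(u).
Substituting back, u = cos(2*w).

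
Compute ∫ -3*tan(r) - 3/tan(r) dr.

-3*log(tan(r)) + C

Let u = tan(r), so du = (tan(r)**2 + 1) dr.
Rewriting, the integral becomes -3·∫ 1/u du = -3·log(u).
Substituting back, u = tan(r).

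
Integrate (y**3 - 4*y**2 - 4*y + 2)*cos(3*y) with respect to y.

y**3*sin(3*y)/3 - 4*y**2*sin(3*y)/3 + y**2*cos(3*y)/3 - 14*y*sin(3*y)/9 - 8*y*cos(3*y)/9 + 26*sin(3*y)/27 - 14*cos(3*y)/27 + C

Use integration by parts with u = y**3 - 4*y**2 - 4*y + 2, dv = cos(3*y) dy, so v = sin(3*y)/3.
Apply parts 3 times (tabular method): alternate signs, differentiate u down to 0, integrate dv up.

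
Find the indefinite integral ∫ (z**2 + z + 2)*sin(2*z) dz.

-z**2*cos(2*z)/2 + z*sin(2*z)/2 - z*cos(2*z)/2 + sin(2*z)/4 - 3*cos(2*z)/4 + C

Use integration by parts with u = z**2 + z + 2, dv = sin(2*z) dz, so v = -cos(2*z)/2.
Apply parts 2 times (tabular method): alternate signs, differentiate u down to 0, integrate dv up.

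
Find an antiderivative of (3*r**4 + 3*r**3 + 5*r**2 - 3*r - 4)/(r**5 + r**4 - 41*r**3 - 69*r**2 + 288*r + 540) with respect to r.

Factor the denominator: (r - 6)*(r - 3)*(r + 2)*(r + 3)*(r + 5).
Partial-fraction decomposition: 409/(132*(r + 5)) - 53/(27*(r + 3)) + 23/(60*(r + 2)) - 89/(180*(r - 3)) + 2347/(1188*(r - 6)).
Integrate each term: A/(r−a) contributes A·log|r−a|.

2347*log(r - 6)/1188 - 89*log(r - 3)/180 + 23*log(r + 2)/60 - 53*log(r + 3)/27 + 409*log(r + 5)/132 + C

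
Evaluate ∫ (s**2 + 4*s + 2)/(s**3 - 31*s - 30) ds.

Factor the denominator: (s - 6)*(s + 1)*(s + 5).
Partial-fraction decomposition: 7/(44*(s + 5)) + 1/(28*(s + 1)) + 62/(77*(s - 6)).
Integrate each term: A/(s−a) contributes A·log|s−a|.

62*log(s - 6)/77 + log(s + 1)/28 + 7*log(s + 5)/44 + C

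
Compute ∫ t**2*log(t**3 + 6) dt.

Let u = t**3 + 6, so du = (3*t**2) dt.
The integral becomes (1/3)·∫ log(u) du; integrate by parts with u′=log(u), dv′=du.

t**3*log(t**3 + 6)/3 - t**3/3 + 2*log(t**3 + 6) + C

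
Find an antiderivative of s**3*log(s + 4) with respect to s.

Use integration by parts with u = log(s + 4), dv = s**3 ds.
Then du = 1/(s + 4) ds and v = s**4/4.

s**4*log(s + 4)/4 - s**4/16 + s**3/3 - 2*s**2 + 16*s - 64*log(s + 4) + C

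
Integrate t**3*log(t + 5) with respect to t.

Use integration by parts with u = log(t + 5), dv = t**3 dt.
Then du = 1/(t + 5) dt and v = t**4/4.

t**4*log(t + 5)/4 - t**4/16 + 5*t**3/12 - 25*t**2/8 + 125*t/4 - 625*log(t + 5)/4 + C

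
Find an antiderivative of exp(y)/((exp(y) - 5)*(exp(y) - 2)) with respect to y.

Let u = e^y, du = e^y dy.
The integral becomes ∫ du/((u-5)(u-2)); decompose into partial fractions.

log(exp(y) - 5)/3 - log(exp(y) - 2)/3 + C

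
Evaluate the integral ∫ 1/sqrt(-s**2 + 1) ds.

Substitute s = sin(θ), so ds = cos(θ) dθ and the radical becomes sqrt(-s**2 + 1) = cos(θ) by the Pythagorean identity.
Integrate the resulting trig expression in θ, then back-substitute θ = asin(s), sin(θ) = s, cos(θ) = sqrt(-s**2 + 1) (absorbing any constant into C).

asin(s) + C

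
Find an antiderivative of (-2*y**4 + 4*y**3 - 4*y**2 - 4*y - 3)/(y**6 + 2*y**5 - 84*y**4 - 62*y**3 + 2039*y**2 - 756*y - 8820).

-633*log(y - 6)/1352 + 97*log(y - 5)/224 - 7*log(y - 3)/200 + 3*log(y + 2)/280 + 8037*log(y + 7)/135200 + 423/(520*y + 3640) + C

Factor the denominator: (y - 6)*(y - 5)*(y - 3)*(y + 2)*(y + 7)**2.
Partial-fraction decomposition: 8037/(135200*(y + 7)) - 423/(520*(y + 7)**2) + 3/(280*(y + 2)) - 7/(200*(y - 3)) + 97/(224*(y - 5)) - 633/(1352*(y - 6)).
Integrate each term; A/(y−a) gives A·log|y−a|; A/(y−a)² gives −A/(y−a).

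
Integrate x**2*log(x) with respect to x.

x**3*log(x)/3 - x**3/9 + C

Use integration by parts with u = log(x), dv = x**2 dx.
Then du = 1/x dx and v = x**3/3.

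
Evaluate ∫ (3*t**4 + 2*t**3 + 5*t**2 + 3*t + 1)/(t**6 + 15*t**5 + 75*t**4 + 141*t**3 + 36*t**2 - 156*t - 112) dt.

Factor the denominator: (t - 1)*(t + 1)*(t + 2)**2*(t + 4)*(t + 7).
Partial-fraction decomposition: -3371/(1800*(t + 7)) + 709/(180*(t + 4)) - 1777/(900*(t + 2)) + 47/(30*(t + 2)**2) - 1/(9*(t + 1)) + 7/(360*(t - 1)).
Integrate each term; A/(t−a) gives A·log|t−a|; A/(t−a)² gives −A/(t−a).

7*log(t - 1)/360 - log(t + 1)/9 - 1777*log(t + 2)/900 + 709*log(t + 4)/180 - 3371*log(t + 7)/1800 - 47/(30*t + 60) + C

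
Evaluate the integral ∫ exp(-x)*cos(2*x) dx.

Let I denote the integral. Integrate by parts with u = cos(2*x), dv = exp(-x) dx, so v = -exp(-x): I = -exp(-x)*cos(2*x) − 2·∫ exp(-x)*sin(2*x) dx.
Apply parts again with u = sin(2*x), dv = exp(-x) dx: ∫ exp(-x)*sin(2*x) dx = -exp(-x)*sin(2*x) + 2·I. Substituting back brings back I: I = 2*exp(-x)*sin(2*x) - exp(-x)*cos(2*x) − 4·I.
Solving for I: (1 + 4)·I equals the remaining terms, so I = (1/5)·(2*exp(-x)*sin(2*x) - exp(-x)*cos(2*x)).

2*exp(-x)*sin(2*x)/5 - exp(-x)*cos(2*x)/5 + C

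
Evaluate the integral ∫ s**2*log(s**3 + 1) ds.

Let u = s**3 + 1, so du = (3*s**2) ds.
The integral becomes (1/3)·∫ log(u) du; integrate by parts with u′=log(u), dv′=du.

s**3*log(s**3 + 1)/3 - s**3/3 + log(s**3 + 1)/3 + C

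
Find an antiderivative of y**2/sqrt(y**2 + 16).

y*sqrt(y**2 + 16)/2 - 8*log(y + sqrt(y**2 + 16)) + C

Substitute y = 4·tan(θ), so dy = 4·sec(θ)^2 dθ and the radical becomes sqrt(y**2 + 16) = 4·sec(θ) by the Pythagorean identity.
Integrate the resulting trig expression in θ, then back-substitute tan(θ) = y/4, sec(θ) = sqrt(y**2 + 16)/4 (absorbing any constant into C).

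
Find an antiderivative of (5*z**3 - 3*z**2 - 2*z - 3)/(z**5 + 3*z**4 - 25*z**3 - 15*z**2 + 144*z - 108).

11*log(z - 3)/12 - 21*log(z - 2)/40 - 3*log(z - 1)/56 + 53*log(z + 3)/120 - 131*log(z + 6)/168 + C

Factor the denominator: (z - 3)*(z - 2)*(z - 1)*(z + 3)*(z + 6).
Partial-fraction decomposition: -131/(168*(z + 6)) + 53/(120*(z + 3)) - 3/(56*(z - 1)) - 21/(40*(z - 2)) + 11/(12*(z - 3)).
Integrate each term: A/(z−a) contributes A·log|z−a|.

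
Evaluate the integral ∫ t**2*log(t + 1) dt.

t**3*log(t + 1)/3 - t**3/9 + t**2/6 - t/3 + log(t + 1)/3 + C

Use integration by parts with u = log(t + 1), dv = t**2 dt.
Then du = 1/(t + 1) dt and v = t**3/3.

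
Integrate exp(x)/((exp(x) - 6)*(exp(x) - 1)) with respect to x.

Let u = e^x, du = e^x dx.
The integral becomes ∫ du/((u-6)(u-1)); decompose into partial fractions.

log(exp(x) - 6)/5 - log(exp(x) - 1)/5 + C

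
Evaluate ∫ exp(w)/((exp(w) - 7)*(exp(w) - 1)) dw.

Let u = e^w, du = e^w dw.
The integral becomes ∫ du/((u-7)(u-1)); decompose into partial fractions.

log(exp(w) - 7)/6 - log(exp(w) - 1)/6 + C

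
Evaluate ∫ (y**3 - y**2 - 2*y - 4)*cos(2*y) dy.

y**3*sin(2*y)/2 - y**2*sin(2*y)/2 + 3*y**2*cos(2*y)/4 - 7*y*sin(2*y)/4 - y*cos(2*y)/2 - 7*sin(2*y)/4 - 7*cos(2*y)/8 + C

Use integration by parts with u = y**3 - y**2 - 2*y - 4, dv = cos(2*y) dy, so v = sin(2*y)/2.
Apply parts 3 times (tabular method): alternate signs, differentiate u down to 0, integrate dv up.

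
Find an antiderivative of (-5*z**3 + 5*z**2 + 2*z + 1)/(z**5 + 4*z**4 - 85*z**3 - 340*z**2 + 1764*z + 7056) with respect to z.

-1455*log(z - 7)/2002 + 887*log(z - 6)/1560 + 131*log(z + 4)/220 - 1249*log(z + 6)/312 + 649*log(z + 7)/182 + C

Factor the denominator: (z - 7)*(z - 6)*(z + 4)*(z + 6)*(z + 7).
Partial-fraction decomposition: 649/(182*(z + 7)) - 1249/(312*(z + 6)) + 131/(220*(z + 4)) + 887/(1560*(z - 6)) - 1455/(2002*(z - 7)).
Integrate each term: A/(z−a) contributes A·log|z−a|.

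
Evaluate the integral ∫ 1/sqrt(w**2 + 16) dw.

log(w + sqrt(w**2 + 16)) + C

Substitute w = 4·tan(θ), so dw = 4·sec(θ)^2 dθ and the radical becomes sqrt(w**2 + 16) = 4·sec(θ) by the Pythagorean identity.
Integrate the resulting trig expression in θ, then back-substitute tan(θ) = w/4, sec(θ) = sqrt(w**2 + 16)/4 (absorbing any constant into C).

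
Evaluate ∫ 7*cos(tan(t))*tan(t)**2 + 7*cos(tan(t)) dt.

Let u = tan(t), so du = (tan(t)**2 + 1) dt.
Rewriting, the integral becomes 7·∫ cos(u) du = 7·sin(u).
Substituting back, u = tan(t).

7*sin(tan(t)) + C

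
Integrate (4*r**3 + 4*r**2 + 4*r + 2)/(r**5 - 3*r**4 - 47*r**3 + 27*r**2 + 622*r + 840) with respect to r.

Factor the denominator: (r - 7)*(r - 5)*(r + 2)*(r + 3)*(r + 4).
Partial-fraction decomposition: -103/(99*(r + 4)) + 41/(40*(r + 3)) - 11/(63*(r + 2)) - 311/(504*(r - 5)) + 799/(990*(r - 7)).
Integrate each term: A/(r−a) contributes A·log|r−a|.

799*log(r - 7)/990 - 311*log(r - 5)/504 - 11*log(r + 2)/63 + 41*log(r + 3)/40 - 103*log(r + 4)/99 + C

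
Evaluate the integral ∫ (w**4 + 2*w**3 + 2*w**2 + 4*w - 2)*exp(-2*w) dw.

Use integration by parts with u = w**4 + 2*w**3 + 2*w**2 + 4*w - 2, dv = exp(-2*w) dw, so v = -exp(-2*w)/2.
Apply parts 4 times (tabular method): alternate signs, differentiate u down to 0, integrate dv up.

(-w**4 - 4*w**3 - 8*w**2 - 12*w - 4)*exp(-2*w)/2 + C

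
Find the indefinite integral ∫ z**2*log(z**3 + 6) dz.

z**3*log(z**3 + 6)/3 - z**3/3 + 2*log(z**3 + 6) + C

Let u = z**3 + 6, so du = (3*z**2) dz.
The integral becomes (1/3)·∫ log(u) du; integrate by parts with u′=log(u), dv′=du.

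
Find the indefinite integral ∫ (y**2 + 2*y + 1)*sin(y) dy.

Use integration by parts with u = y**2 + 2*y + 1, dv = sin(y) dy, so v = -cos(y).
Apply parts 2 times (tabular method): alternate signs, differentiate u down to 0, integrate dv up.

-y**2*cos(y) + 2*y*sin(y) - 2*y*cos(y) + 2*sin(y) + cos(y) + C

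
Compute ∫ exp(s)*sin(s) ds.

Let I denote the integral. Integrate by parts with u = sin(s), dv = exp(s) ds, so v = exp(s): I = exp(s)*sin(s) − ∫ exp(s)*cos(s) ds.
Apply parts again with u = cos(s), dv = exp(s) ds: ∫ exp(s)*cos(s) ds = exp(s)*cos(s) + I. Substituting back brings back I: I = exp(s)*sin(s) - exp(s)*cos(s) − I.
Solving for I: (1 + 1)·I equals the remaining terms, so I = (1/2)·(exp(s)*sin(s) - exp(s)*cos(s)).

exp(s)*sin(s)/2 - exp(s)*cos(s)/2 + C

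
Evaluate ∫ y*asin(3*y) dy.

y**2*asin(3*y)/2 + y*sqrt(-9*y**2 + 1)/12 - asin(3*y)/36 + C

Use integration by parts with u = arcsin(3*y), dv = y dy.
Then du = 3/sqrt(-9*y**2 + 1) dy.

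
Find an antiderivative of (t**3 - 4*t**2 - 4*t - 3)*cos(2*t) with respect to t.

t**3*sin(2*t)/2 - 2*t**2*sin(2*t) + 3*t**2*cos(2*t)/4 - 11*t*sin(2*t)/4 - 2*t*cos(2*t) - sin(2*t)/2 - 11*cos(2*t)/8 + C

Use integration by parts with u = t**3 - 4*t**2 - 4*t - 3, dv = cos(2*t) dt, so v = sin(2*t)/2.
Apply parts 3 times (tabular method): alternate signs, differentiate u down to 0, integrate dv up.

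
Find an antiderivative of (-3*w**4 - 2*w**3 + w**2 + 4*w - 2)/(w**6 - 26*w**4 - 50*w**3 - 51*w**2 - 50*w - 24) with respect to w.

Factor the denominator: (w - 6)*(w + 1)**2*(w + 4)*(w**2 + 1).
Partial-fraction decomposition: -3*(23*w + 27)/(629*(w**2 + 1)) + 107/(255*(w + 4)) - 11/(147*(w + 1)) + 1/(7*(w + 1)**2) - 2131/(9065*(w - 6)).
Integrate each term; A/(w−a) gives A·log|w−a|; the (Bw+D)/(w²+p²) term gives a log and an atan.

-2131*log(w - 6)/9065 - 11*log(w + 1)/147 + 107*log(w + 4)/255 - 69*log(w**2 + 1)/1258 - 81*atan(w)/629 - 1/(7*w + 7) + C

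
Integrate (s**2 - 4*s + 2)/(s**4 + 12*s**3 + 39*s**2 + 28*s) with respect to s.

log(s)/14 - 7*log(s + 1)/18 + 17*log(s + 4)/18 - 79*log(s + 7)/126 + C

Factor the denominator: s*(s + 1)*(s + 4)*(s + 7).
Partial-fraction decomposition: -79/(126*(s + 7)) + 17/(18*(s + 4)) - 7/(18*(s + 1)) + 1/(14*s).
Integrate each term: A/(s−a) contributes A·log|s−a|.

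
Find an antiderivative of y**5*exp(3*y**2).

(9*y**4 - 6*y**2 + 2)*exp(3*y**2)/54 + C

Let u = y², du = 2y dy; rewrite as (1/2)∫ u^2·exp(3u) du.
Now integrate by parts 2 times.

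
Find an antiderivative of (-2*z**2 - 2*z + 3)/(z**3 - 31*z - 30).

-81*log(z - 6)/77 - 3*log(z + 1)/28 - 37*log(z + 5)/44 + C

Factor the denominator: (z - 6)*(z + 1)*(z + 5).
Partial-fraction decomposition: -37/(44*(z + 5)) - 3/(28*(z + 1)) - 81/(77*(z - 6)).
Integrate each term: A/(z−a) contributes A·log|z−a|.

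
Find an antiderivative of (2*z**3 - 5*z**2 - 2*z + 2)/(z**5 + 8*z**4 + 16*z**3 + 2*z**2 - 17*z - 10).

Factor the denominator: (z - 1)*(z + 1)**2*(z + 2)*(z + 5).
Partial-fraction decomposition: -121/(96*(z + 5)) + 10/(3*(z + 2)) - 65/(32*(z + 1)) + 3/(8*(z + 1)**2) - 1/(24*(z - 1)).
Integrate each term; A/(z−a) gives A·log|z−a|; A/(z−a)² gives −A/(z−a).

-log(z - 1)/24 - 65*log(z + 1)/32 + 10*log(z + 2)/3 - 121*log(z + 5)/96 - 3/(8*z + 8) + C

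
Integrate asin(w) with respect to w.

w*asin(w) + sqrt(-w**2 + 1) + C

Use integration by parts with u = arcsin(w), dv = dw.
Then du = 1/sqrt(-w**2 + 1) dw.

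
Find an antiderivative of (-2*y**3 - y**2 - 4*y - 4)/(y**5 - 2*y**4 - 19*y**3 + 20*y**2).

Factor the denominator: y**2*(y - 5)*(y - 1)*(y + 4).
Partial-fraction decomposition: 31/(180*(y + 4)) + 11/(20*(y - 1)) - 299/(900*(y - 5)) - 39/(100*y) - 1/(5*y**2).
Integrate each term; A/(y−a) gives A·log|y−a|; A/(y−a)² gives −A/(y−a).

-39*log(y)/100 - 299*log(y - 5)/900 + 11*log(y - 1)/20 + 31*log(y + 4)/180 + 1/(5*y) + C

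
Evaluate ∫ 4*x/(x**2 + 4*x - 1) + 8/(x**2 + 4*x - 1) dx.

Let u = x**2 + 4*x - 1, so du = (2*x + 4) dx.
Rewriting, the integral becomes 2·∫ 1/u du = 2·log(u).
Substituting back, u = x**2 + 4*x - 1.

2*log(x**2 + 4*x - 1) + C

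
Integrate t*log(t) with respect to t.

t**2*log(t)/2 - t**2/4 + C

Use integration by parts with u = log(t), dv = t dt.
Then du = 1/t dt and v = t**2/2.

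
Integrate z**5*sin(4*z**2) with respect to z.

Let u = z², du = 2z dz; rewrite as (1/2)∫ u^2·sin(4u) du.
Now integrate by parts 2 times.

-z**4*cos(4*z**2)/8 + z**2*sin(4*z**2)/16 + cos(4*z**2)/64 + C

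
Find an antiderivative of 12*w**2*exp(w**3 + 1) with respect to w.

4*exp(w**3 + 1) + C

Let u = w**3 + 1, so du = (3*w**2) dw.
Rewriting, the integral becomes 4·∫ e^u du = 4·e^u.
Substituting back, u = w**3 + 1.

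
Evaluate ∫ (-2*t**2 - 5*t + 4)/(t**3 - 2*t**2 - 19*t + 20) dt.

-71*log(t - 5)/36 + 3*log(t - 1)/20 - 8*log(t + 4)/45 + C

Factor the denominator: (t - 5)*(t - 1)*(t + 4).
Partial-fraction decomposition: -8/(45*(t + 4)) + 3/(20*(t - 1)) - 71/(36*(t - 5)).
Integrate each term: A/(t−a) contributes A·log|t−a|.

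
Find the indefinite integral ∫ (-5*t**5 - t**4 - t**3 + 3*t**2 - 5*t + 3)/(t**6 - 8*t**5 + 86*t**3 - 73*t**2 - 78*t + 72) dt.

-4479*log(t - 6)/350 + 601*log(t - 4)/70 - 99*log(t - 1)/400 + 2*log(t + 1)/35 - 67*log(t + 3)/112 + 1/(20*t - 20) + C

Factor the denominator: (t - 6)*(t - 4)*(t - 1)**2*(t + 1)*(t + 3).
Partial-fraction decomposition: -67/(112*(t + 3)) + 2/(35*(t + 1)) - 99/(400*(t - 1)) - 1/(20*(t - 1)**2) + 601/(70*(t - 4)) - 4479/(350*(t - 6)).
Integrate each term; A/(t−a) gives A·log|t−a|; A/(t−a)² gives −A/(t−a).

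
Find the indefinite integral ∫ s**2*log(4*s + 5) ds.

s**3*log(4*s + 5)/3 - s**3/9 + 5*s**2/24 - 25*s/48 + 125*log(4*s + 5)/192 + C

Use integration by parts with u = log(4*s + 5), dv = s**2 ds.
Then du = 4/(4*s + 5) ds and v = s**3/3.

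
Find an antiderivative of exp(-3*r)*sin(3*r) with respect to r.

-exp(-3*r)*sin(3*r)/6 - exp(-3*r)*cos(3*r)/6 + C

Let I denote the integral. Integrate by parts with u = sin(3*r), dv = exp(-3*r) dr, so v = -exp(-3*r)/3: I = -exp(-3*r)*sin(3*r)/3 + ∫ exp(-3*r)*cos(3*r) dr.
Apply parts again with u = cos(3*r), dv = exp(-3*r) dr: ∫ exp(-3*r)*cos(3*r) dr = -exp(-3*r)*cos(3*r)/3 − I. Substituting back brings back I: I = -exp(-3*r)*sin(3*r)/3 - exp(-3*r)*cos(3*r)/3 − I.
Solving for I: (1 + 1)·I equals the remaining terms, so I = (1/2)·(-exp(-3*r)*sin(3*r)/3 - exp(-3*r)*cos(3*r)/3).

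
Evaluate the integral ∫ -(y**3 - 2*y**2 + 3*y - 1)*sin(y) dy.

Use integration by parts with u = y**3 - 2*y**2 + 3*y - 1, dv = -sin(y) dy, so v = cos(y).
Apply parts 3 times (tabular method): alternate signs, differentiate u down to 0, integrate dv up.

y**3*cos(y) - 3*y**2*sin(y) - 2*y**2*cos(y) + 4*y*sin(y) - 3*y*cos(y) + 3*sin(y) + 3*cos(y) + C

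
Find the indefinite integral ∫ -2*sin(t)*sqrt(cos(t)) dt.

4*cos(t)**(3/2)/3 + C

Let u = cos(t), so du = (-sin(t)) dt.
Rewriting, the integral becomes 2·∫ √u du = 2·(2/3)u^(3/2).
Substituting back, u = cos(t).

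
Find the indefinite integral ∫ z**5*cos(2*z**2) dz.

Let u = z², du = 2z dz; rewrite as (1/2)∫ u^2·cos(2u) du.
Now integrate by parts 2 times.

z**4*sin(2*z**2)/4 + z**2*cos(2*z**2)/4 - sin(2*z**2)/8 + C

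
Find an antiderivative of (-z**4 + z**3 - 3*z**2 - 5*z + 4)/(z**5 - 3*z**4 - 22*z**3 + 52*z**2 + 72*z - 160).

-596*log(z - 5)/567 + 209*log(z - 2)/432 + 11*log(z + 2)/112 - 43*log(z + 4)/81 - 13/(36*z - 72) + C

Factor the denominator: (z - 5)*(z - 2)**2*(z + 2)*(z + 4).
Partial-fraction decomposition: -43/(81*(z + 4)) + 11/(112*(z + 2)) + 209/(432*(z - 2)) + 13/(36*(z - 2)**2) - 596/(567*(z - 5)).
Integrate each term; A/(z−a) gives A·log|z−a|; A/(z−a)² gives −A/(z−a).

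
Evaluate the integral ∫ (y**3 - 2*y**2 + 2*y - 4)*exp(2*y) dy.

Use integration by parts with u = y**3 - 2*y**2 + 2*y - 4, dv = exp(2*y) dy, so v = exp(2*y)/2.
Apply parts 3 times (tabular method): alternate signs, differentiate u down to 0, integrate dv up.

(4*y**3 - 14*y**2 + 22*y - 27)*exp(2*y)/8 + C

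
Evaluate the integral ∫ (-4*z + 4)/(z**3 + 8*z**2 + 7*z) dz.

4*log(z)/7 - 4*log(z + 1)/3 + 16*log(z + 7)/21 + C

Factor the denominator: z*(z + 1)*(z + 7).
Partial-fraction decomposition: 16/(21*(z + 7)) - 4/(3*(z + 1)) + 4/(7*z).
Integrate each term: A/(z−a) contributes A·log|z−a|.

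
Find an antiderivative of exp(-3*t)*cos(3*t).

Let I denote the integral. Integrate by parts with u = cos(3*t), dv = exp(-3*t) dt, so v = -exp(-3*t)/3: I = -exp(-3*t)*cos(3*t)/3 − ∫ exp(-3*t)*sin(3*t) dt.
Apply parts again with u = sin(3*t), dv = exp(-3*t) dt: ∫ exp(-3*t)*sin(3*t) dt = -exp(-3*t)*sin(3*t)/3 + I. Substituting back brings back I: I = exp(-3*t)*sin(3*t)/3 - exp(-3*t)*cos(3*t)/3 − I.
Solving for I: (1 + 1)·I equals the remaining terms, so I = (1/2)·(exp(-3*t)*sin(3*t)/3 - exp(-3*t)*cos(3*t)/3).

exp(-3*t)*sin(3*t)/6 - exp(-3*t)*cos(3*t)/6 + C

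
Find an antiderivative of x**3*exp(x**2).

Let u = x², du = 2x dx; rewrite as (1/2)∫ u^1·exp(1u) du.
Now integrate by parts 1 time.

(x**2 - 1)*exp(x**2)/2 + C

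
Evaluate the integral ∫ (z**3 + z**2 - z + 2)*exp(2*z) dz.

Use integration by parts with u = z**3 + z**2 - z + 2, dv = exp(2*z) dz, so v = exp(2*z)/2.
Apply parts 3 times (tabular method): alternate signs, differentiate u down to 0, integrate dv up.

(4*z**3 - 2*z**2 - 2*z + 9)*exp(2*z)/8 + C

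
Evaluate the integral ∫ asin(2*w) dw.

w*asin(2*w) + sqrt(-4*w**2 + 1)/2 + C

Use integration by parts with u = arcsin(2*w), dv = dw.
Then du = 2/sqrt(-4*w**2 + 1) dw.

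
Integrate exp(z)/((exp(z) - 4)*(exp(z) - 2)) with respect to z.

log(exp(z) - 4)/2 - log(exp(z) - 2)/2 + C

Let u = e^z, du = e^z dz.
The integral becomes ∫ du/((u-2)(u-4)); decompose into partial fractions.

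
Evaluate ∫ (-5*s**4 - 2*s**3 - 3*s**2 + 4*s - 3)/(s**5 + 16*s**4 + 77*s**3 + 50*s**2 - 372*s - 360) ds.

Factor the denominator: (s - 2)*(s + 1)*(s + 5)*(s + 6)**2.
Partial-fraction decomposition: 161939/(1600*(s + 6)) + 6183/(40*(s + 6)**2) - 2973/(28*(s + 5)) + 13/(300*(s + 1)) - 103/(1344*(s - 2)).
Integrate each term; A/(s−a) gives A·log|s−a|; A/(s−a)² gives −A/(s−a).

-103*log(s - 2)/1344 + 13*log(s + 1)/300 - 2973*log(s + 5)/28 + 161939*log(s + 6)/1600 - 6183/(40*s + 240) + C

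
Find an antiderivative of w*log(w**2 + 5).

Let u = w**2 + 5, so du = (2*w) dw.
The integral becomes (1/2)·∫ log(u) du; integrate by parts with u′=log(u), dv′=du.

w**2*log(w**2 + 5)/2 - w**2/2 + 5*log(w**2 + 5)/2 + C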